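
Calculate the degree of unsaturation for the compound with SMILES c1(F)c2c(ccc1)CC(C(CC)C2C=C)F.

6

Molecular formula from the SMILES: C14H16F2.
DoU = (2C + 2 + N − H − X)/2 = (2·14 + 2 + 0 − 16 − 2)/2 = 12/2 = 6.
(Structurally: 2 ring(s) + 4 π bond(s) = 6.)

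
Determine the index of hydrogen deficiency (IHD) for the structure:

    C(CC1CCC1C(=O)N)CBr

2

Molecular formula from the SMILES: C8H14BrNO.
DoU = (2C + 2 + N − H − X)/2 = (2·8 + 2 + 1 − 14 − 1)/2 = 4/2 = 2.
(Structurally: 1 ring(s) + 1 π bond(s) = 2.)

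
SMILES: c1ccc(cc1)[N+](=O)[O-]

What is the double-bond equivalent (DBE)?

Molecular formula from the SMILES: C6H5NO2.
DoU = (2C + 2 + N − H − X)/2 = (2·6 + 2 + 1 − 5 − 0)/2 = 10/2 = 5.
(Structurally: 1 ring(s) + 4 π bond(s) = 5.)

5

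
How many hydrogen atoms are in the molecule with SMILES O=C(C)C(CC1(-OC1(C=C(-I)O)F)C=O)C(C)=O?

12

Hydrogens are implicit in SMILES; fill each atom to its normal valence:
  5 × C: no H
  4 × O: no H
  3 × C: 1 H each → 3
  2 × C: 3 H each → 6
  1 × C: 2 H
  1 × F: no H
  1 × I: no H
  1 × O: 1 H
  Total hydrogens = 12.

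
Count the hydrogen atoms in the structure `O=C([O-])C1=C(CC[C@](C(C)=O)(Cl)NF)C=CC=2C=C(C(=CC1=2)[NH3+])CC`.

Hydrogens are implicit in SMILES; fill each atom to its normal valence:
  6 × C (aromatic): no H
  4 × C (aromatic): 1 H each → 4
  3 × C: 2 H each → 6
  3 × C: no H
  2 × C: 3 H each → 6
  2 × O: no H
  1 × Cl: no H
  1 × F: no H
  1 × N (charge +1): 3 H
  1 × N: 1 H
  1 × O (charge -1): no H
  Total hydrogens = 20.

20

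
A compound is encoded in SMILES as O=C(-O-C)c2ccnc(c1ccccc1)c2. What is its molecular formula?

C13H11NO2

Heavy atoms from the SMILES: 13 C, 1 N, 2 O.
Implicit hydrogens by atom environment:
  8 × C (aromatic): 1 H each → 8
  3 × C (aromatic): no H
  2 × O: no H
  1 × C: 3 H
  1 × C: no H
  1 × N (aromatic): no H
  Total hydrogens = 11.
Molecular formula: C13H11NO2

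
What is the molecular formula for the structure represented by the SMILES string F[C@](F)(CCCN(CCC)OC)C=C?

C10H19F2NO

Heavy atoms from the SMILES: 10 C, 2 F, 1 N, 1 O.
Implicit hydrogens by atom environment:
  6 × C: 2 H each → 12
  2 × C: 3 H each → 6
  2 × F: no H
  1 × C: 1 H
  1 × C: no H
  1 × N: no H
  1 × O: no H
  Total hydrogens = 19.
Molecular formula: C10H19F2NO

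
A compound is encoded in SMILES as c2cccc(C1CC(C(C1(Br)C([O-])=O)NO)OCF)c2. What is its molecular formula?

C13H14BrFNO4-

Heavy atoms from the SMILES: 1 Br, 13 C, 1 F, 1 N, 4 O.
Implicit hydrogens by atom environment:
  5 × C (aromatic): 1 H each → 5
  3 × C: 1 H each → 3
  2 × C: 2 H each → 4
  2 × C: no H
  2 × O: no H
  1 × Br: no H
  1 × C (aromatic): no H
  1 × F: no H
  1 × N: 1 H
  1 × O: 1 H
  1 × O (charge -1): no H
  Total hydrogens = 14.
Net charge -1.
Molecular formula: C13H14BrFNO4-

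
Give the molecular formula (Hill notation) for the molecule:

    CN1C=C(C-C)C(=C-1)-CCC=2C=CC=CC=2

Heavy atoms from the SMILES: 15 C, 1 N.
Implicit hydrogens by atom environment:
  7 × C (aromatic): 1 H each → 7
  3 × C: 2 H each → 6
  3 × C (aromatic): no H
  2 × C: 3 H each → 6
  1 × N (aromatic): no H
  Total hydrogens = 19.
Molecular formula: C15H19N

C15H19N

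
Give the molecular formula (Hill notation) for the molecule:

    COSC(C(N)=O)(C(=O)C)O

C5H9NO4S

Heavy atoms from the SMILES: 5 C, 1 N, 4 O, 1 S.
Implicit hydrogens by atom environment:
  3 × C: no H
  3 × O: no H
  2 × C: 3 H each → 6
  1 × N: 2 H
  1 × O: 1 H
  1 × S: no H
  Total hydrogens = 9.
Molecular formula: C5H9NO4S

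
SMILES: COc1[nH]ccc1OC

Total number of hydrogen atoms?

9

Hydrogens are implicit in SMILES; fill each atom to its normal valence:
  2 × C: 3 H each → 6
  2 × C (aromatic): 1 H each → 2
  2 × C (aromatic): no H
  2 × O: no H
  1 × N (aromatic): 1 H
  Total hydrogens = 9.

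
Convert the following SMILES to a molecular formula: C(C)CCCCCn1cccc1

Heavy atoms from the SMILES: 11 C, 1 N.
Implicit hydrogens by atom environment:
  6 × C: 2 H each → 12
  4 × C (aromatic): 1 H each → 4
  1 × C: 3 H
  1 × N (aromatic): no H
  Total hydrogens = 19.
Molecular formula: C11H19N

C11H19N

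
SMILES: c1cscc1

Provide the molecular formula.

Heavy atoms from the SMILES: 4 C, 1 S.
Implicit hydrogens by atom environment:
  4 × C (aromatic): 1 H each → 4
  1 × S (aromatic): no H
  Total hydrogens = 4.
Molecular formula: C4H4S

C4H4S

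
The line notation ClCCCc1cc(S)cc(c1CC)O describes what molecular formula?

Heavy atoms from the SMILES: 11 C, 1 Cl, 1 O, 1 S.
Implicit hydrogens by atom environment:
  4 × C: 2 H each → 8
  4 × C (aromatic): no H
  2 × C (aromatic): 1 H each → 2
  1 × C: 3 H
  1 × Cl: no H
  1 × O: 1 H
  1 × S: 1 H
  Total hydrogens = 15.
Molecular formula: C11H15ClOS

C11H15ClOS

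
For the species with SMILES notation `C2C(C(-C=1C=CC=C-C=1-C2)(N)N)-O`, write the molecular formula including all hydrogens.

C10H14N2O

Heavy atoms from the SMILES: 10 C, 2 N, 1 O.
Implicit hydrogens by atom environment:
  4 × C (aromatic): 1 H each → 4
  2 × C: 2 H each → 4
  2 × C (aromatic): no H
  2 × N: 2 H each → 4
  1 × C: 1 H
  1 × C: no H
  1 × O: 1 H
  Total hydrogens = 14.
Molecular formula: C10H14N2O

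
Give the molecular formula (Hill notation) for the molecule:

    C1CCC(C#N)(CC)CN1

Heavy atoms from the SMILES: 8 C, 2 N.
Implicit hydrogens by atom environment:
  5 × C: 2 H each → 10
  2 × C: no H
  1 × C: 3 H
  1 × N: 1 H
  1 × N: no H
  Total hydrogens = 14.
Molecular formula: C8H14N2

C8H14N2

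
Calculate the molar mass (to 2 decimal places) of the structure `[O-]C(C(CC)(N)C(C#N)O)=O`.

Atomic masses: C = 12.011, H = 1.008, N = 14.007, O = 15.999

157.15

Molecular formula: C6H9N2O3-.
M = 6×12.011 + 9×1.008 + 2×14.007 + 3×15.999 = 157.15 g/mol.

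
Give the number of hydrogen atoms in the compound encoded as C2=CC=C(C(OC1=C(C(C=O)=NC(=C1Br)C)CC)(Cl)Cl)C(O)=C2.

14

Hydrogens are implicit in SMILES; fill each atom to its normal valence:
  7 × C (aromatic): no H
  4 × C (aromatic): 1 H each → 4
  2 × C: 3 H each → 6
  2 × Cl: no H
  2 × O: no H
  1 × Br: no H
  1 × C: 2 H
  1 × C: 1 H
  1 × C: no H
  1 × N (aromatic): no H
  1 × O: 1 H
  Total hydrogens = 14.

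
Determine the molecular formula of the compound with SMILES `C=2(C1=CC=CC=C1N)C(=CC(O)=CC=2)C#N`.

Heavy atoms from the SMILES: 13 C, 2 N, 1 O.
Implicit hydrogens by atom environment:
  7 × C (aromatic): 1 H each → 7
  5 × C (aromatic): no H
  1 × C: no H
  1 × N: 2 H
  1 × N: no H
  1 × O: 1 H
  Total hydrogens = 10.
Molecular formula: C13H10N2O

C13H10N2O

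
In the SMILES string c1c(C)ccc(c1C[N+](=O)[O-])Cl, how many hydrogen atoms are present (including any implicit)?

8

Hydrogens are implicit in SMILES; fill each atom to its normal valence:
  3 × C (aromatic): 1 H each → 3
  3 × C (aromatic): no H
  1 × C: 3 H
  1 × C: 2 H
  1 × Cl: no H
  1 × N (charge +1): no H
  1 × O: no H
  1 × O (charge -1): no H
  Total hydrogens = 8.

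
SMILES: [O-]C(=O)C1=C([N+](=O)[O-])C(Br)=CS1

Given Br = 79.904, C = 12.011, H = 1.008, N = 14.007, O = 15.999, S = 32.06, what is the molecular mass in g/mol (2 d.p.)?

251.03

Molecular formula: C5HBrNO4S-.
M = 1×79.904 + 5×12.011 + 1×1.008 + 1×14.007 + 4×15.999 + 1×32.06 = 251.03 g/mol.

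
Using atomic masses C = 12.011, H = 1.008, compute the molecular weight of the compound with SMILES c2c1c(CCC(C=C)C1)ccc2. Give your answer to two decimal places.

158.24

Molecular formula: C12H14.
M = 12×12.011 + 14×1.008 = 158.24 g/mol.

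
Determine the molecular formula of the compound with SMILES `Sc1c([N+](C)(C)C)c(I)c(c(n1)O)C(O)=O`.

Heavy atoms from the SMILES: 9 C, 1 I, 2 N, 3 O, 1 S.
Implicit hydrogens by atom environment:
  5 × C (aromatic): no H
  3 × C: 3 H each → 9
  2 × O: 1 H each → 2
  1 × C: no H
  1 × I: no H
  1 × N (aromatic): no H
  1 × N (charge +1): no H
  1 × O: no H
  1 × S: 1 H
  Total hydrogens = 12.
Net charge +1.
Molecular formula: C9H12IN2O3S+

C9H12IN2O3S+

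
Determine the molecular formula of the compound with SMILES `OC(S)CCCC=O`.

C5H10O2S

Heavy atoms from the SMILES: 5 C, 2 O, 1 S.
Implicit hydrogens by atom environment:
  3 × C: 2 H each → 6
  2 × C: 1 H each → 2
  1 × O: 1 H
  1 × O: no H
  1 × S: 1 H
  Total hydrogens = 10.
Molecular formula: C5H10O2S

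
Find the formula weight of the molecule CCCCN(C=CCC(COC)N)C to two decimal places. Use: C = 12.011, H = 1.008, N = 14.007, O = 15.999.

Molecular formula: C11H24N2O.
M = 11×12.011 + 24×1.008 + 2×14.007 + 1×15.999 = 200.33 g/mol.

200.33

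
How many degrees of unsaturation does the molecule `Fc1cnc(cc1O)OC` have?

4

Molecular formula from the SMILES: C6H6FNO2.
DoU = (2C + 2 + N − H − X)/2 = (2·6 + 2 + 1 − 6 − 1)/2 = 8/2 = 4.
(Structurally: 1 ring(s) + 3 π bond(s) = 4.)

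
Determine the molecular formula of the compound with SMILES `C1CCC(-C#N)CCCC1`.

Heavy atoms from the SMILES: 9 C, 1 N.
Implicit hydrogens by atom environment:
  7 × C: 2 H each → 14
  1 × C: 1 H
  1 × C: no H
  1 × N: no H
  Total hydrogens = 15.
Molecular formula: C9H15N

C9H15N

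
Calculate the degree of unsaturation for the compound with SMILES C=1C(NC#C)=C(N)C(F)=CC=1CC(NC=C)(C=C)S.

Molecular formula from the SMILES: C14H16FN3S.
DoU = (2C + 2 + N − H − X)/2 = (2·14 + 2 + 3 − 16 − 1)/2 = 16/2 = 8.
(Structurally: 1 ring(s) + 7 π bond(s) = 8.)

8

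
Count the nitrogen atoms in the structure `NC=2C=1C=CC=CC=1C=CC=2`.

1

The symbol for nitrogen appears 1 time in the SMILES.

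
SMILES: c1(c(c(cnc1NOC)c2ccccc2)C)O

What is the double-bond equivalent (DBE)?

8

Molecular formula from the SMILES: C13H14N2O2.
DoU = (2C + 2 + N − H − X)/2 = (2·13 + 2 + 2 − 14 − 0)/2 = 16/2 = 8.
(Structurally: 2 ring(s) + 6 π bond(s) = 8.)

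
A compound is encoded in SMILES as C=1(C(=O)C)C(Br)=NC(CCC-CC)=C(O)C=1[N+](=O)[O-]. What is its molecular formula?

Heavy atoms from the SMILES: 1 Br, 12 C, 2 N, 4 O.
Implicit hydrogens by atom environment:
  5 × C (aromatic): no H
  4 × C: 2 H each → 8
  2 × C: 3 H each → 6
  2 × O: no H
  1 × Br: no H
  1 × C: no H
  1 × N (aromatic): no H
  1 × N (charge +1): no H
  1 × O: 1 H
  1 × O (charge -1): no H
  Total hydrogens = 15.
Molecular formula: C12H15BrN2O4

C12H15BrN2O4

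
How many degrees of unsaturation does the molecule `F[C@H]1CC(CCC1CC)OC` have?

Molecular formula from the SMILES: C9H17FO.
DoU = (2C + 2 + N − H − X)/2 = (2·9 + 2 + 0 − 17 − 1)/2 = 2/2 = 1.
(Structurally: 1 ring(s) + 0 π bond(s) = 1.)

1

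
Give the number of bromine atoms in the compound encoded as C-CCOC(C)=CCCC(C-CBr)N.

The symbol for bromine appears 1 time in the SMILES.

1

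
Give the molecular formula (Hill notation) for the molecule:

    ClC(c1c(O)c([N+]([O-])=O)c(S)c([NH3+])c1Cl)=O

Heavy atoms from the SMILES: 7 C, 2 Cl, 2 N, 4 O, 1 S.
Implicit hydrogens by atom environment:
  6 × C (aromatic): no H
  2 × Cl: no H
  2 × O: no H
  1 × C: no H
  1 × N (charge +1): 3 H
  1 × N (charge +1): no H
  1 × O: 1 H
  1 × O (charge -1): no H
  1 × S: 1 H
  Total hydrogens = 5.
Net charge +1.
Molecular formula: C7H5Cl2N2O4S+

C7H5Cl2N2O4S+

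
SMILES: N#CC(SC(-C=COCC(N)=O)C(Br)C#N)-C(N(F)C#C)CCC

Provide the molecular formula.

Heavy atoms from the SMILES: 1 Br, 15 C, 1 F, 4 N, 2 O, 1 S.
Implicit hydrogens by atom environment:
  7 × C: 1 H each → 7
  4 × C: no H
  3 × C: 2 H each → 6
  3 × N: no H
  2 × O: no H
  1 × Br: no H
  1 × C: 3 H
  1 × F: no H
  1 × N: 2 H
  1 × S: no H
  Total hydrogens = 18.
Molecular formula: C15H18BrFN4O2S

C15H18BrFN4O2S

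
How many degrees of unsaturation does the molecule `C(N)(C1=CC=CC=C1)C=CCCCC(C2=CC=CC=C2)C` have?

Molecular formula from the SMILES: C20H25N.
DoU = (2C + 2 + N − H − X)/2 = (2·20 + 2 + 1 − 25 − 0)/2 = 18/2 = 9.
(Structurally: 2 ring(s) + 7 π bond(s) = 9.)

9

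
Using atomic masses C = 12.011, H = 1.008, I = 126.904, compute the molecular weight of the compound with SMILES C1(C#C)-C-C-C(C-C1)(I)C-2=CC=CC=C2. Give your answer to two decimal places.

Molecular formula: C14H15I.
M = 14×12.011 + 15×1.008 + 1×126.904 = 310.18 g/mol.

310.18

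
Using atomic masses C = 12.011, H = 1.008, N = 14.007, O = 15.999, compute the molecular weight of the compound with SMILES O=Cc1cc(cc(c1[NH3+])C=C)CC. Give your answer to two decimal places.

176.24

Molecular formula: C11H14NO+.
M = 11×12.011 + 14×1.008 + 1×14.007 + 1×15.999 = 176.24 g/mol.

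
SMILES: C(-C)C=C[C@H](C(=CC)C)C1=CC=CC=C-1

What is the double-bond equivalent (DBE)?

Molecular formula from the SMILES: C15H20.
DoU = (2C + 2 + N − H − X)/2 = (2·15 + 2 + 0 − 20 − 0)/2 = 12/2 = 6.
(Structurally: 1 ring(s) + 5 π bond(s) = 6.)

6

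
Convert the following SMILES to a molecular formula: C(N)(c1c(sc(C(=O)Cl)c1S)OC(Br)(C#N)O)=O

C8H4BrClN2O4S2

Heavy atoms from the SMILES: 1 Br, 8 C, 1 Cl, 2 N, 4 O, 2 S.
Implicit hydrogens by atom environment:
  4 × C (aromatic): no H
  4 × C: no H
  3 × O: no H
  1 × Br: no H
  1 × Cl: no H
  1 × N: 2 H
  1 × N: no H
  1 × O: 1 H
  1 × S: 1 H
  1 × S (aromatic): no H
  Total hydrogens = 4.
Molecular formula: C8H4BrClN2O4S2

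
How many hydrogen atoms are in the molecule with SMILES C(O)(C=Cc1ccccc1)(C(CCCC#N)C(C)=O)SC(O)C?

Hydrogens are implicit in SMILES; fill each atom to its normal valence:
  5 × C (aromatic): 1 H each → 5
  4 × C: 1 H each → 4
  3 × C: 2 H each → 6
  3 × C: no H
  2 × C: 3 H each → 6
  2 × O: 1 H each → 2
  1 × C (aromatic): no H
  1 × N: no H
  1 × O: no H
  1 × S: no H
  Total hydrogens = 23.

23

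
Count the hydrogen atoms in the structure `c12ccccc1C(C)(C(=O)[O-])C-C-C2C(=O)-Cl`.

12

Hydrogens are implicit in SMILES; fill each atom to its normal valence:
  4 × C (aromatic): 1 H each → 4
  3 × C: no H
  2 × C: 2 H each → 4
  2 × C (aromatic): no H
  2 × O: no H
  1 × C: 3 H
  1 × C: 1 H
  1 × Cl: no H
  1 × O (charge -1): no H
  Total hydrogens = 12.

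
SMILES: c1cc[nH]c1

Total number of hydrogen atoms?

5

Hydrogens are implicit in SMILES; fill each atom to its normal valence:
  4 × C (aromatic): 1 H each → 4
  1 × N (aromatic): 1 H
  Total hydrogens = 5.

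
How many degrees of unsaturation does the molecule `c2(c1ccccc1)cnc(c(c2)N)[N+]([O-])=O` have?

Molecular formula from the SMILES: C11H9N3O2.
DoU = (2C + 2 + N − H − X)/2 = (2·11 + 2 + 3 − 9 − 0)/2 = 18/2 = 9.
(Structurally: 2 ring(s) + 7 π bond(s) = 9.)

9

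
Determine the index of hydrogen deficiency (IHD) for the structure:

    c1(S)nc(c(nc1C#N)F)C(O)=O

Molecular formula from the SMILES: C6H2FN3O2S.
DoU = (2C + 2 + N − H − X)/2 = (2·6 + 2 + 3 − 2 − 1)/2 = 14/2 = 7.
(Structurally: 1 ring(s) + 6 π bond(s) = 7.)

7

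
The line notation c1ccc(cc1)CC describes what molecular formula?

Heavy atoms from the SMILES: 8 C.
Implicit hydrogens by atom environment:
  5 × C (aromatic): 1 H each → 5
  1 × C: 3 H
  1 × C: 2 H
  1 × C (aromatic): no H
  Total hydrogens = 10.
Molecular formula: C8H10

C8H10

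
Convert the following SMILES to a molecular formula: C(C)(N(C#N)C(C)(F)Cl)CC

Heavy atoms from the SMILES: 7 C, 1 Cl, 1 F, 2 N.
Implicit hydrogens by atom environment:
  3 × C: 3 H each → 9
  2 × C: no H
  2 × N: no H
  1 × C: 2 H
  1 × C: 1 H
  1 × Cl: no H
  1 × F: no H
  Total hydrogens = 12.
Molecular formula: C7H12ClFN2

C7H12ClFN2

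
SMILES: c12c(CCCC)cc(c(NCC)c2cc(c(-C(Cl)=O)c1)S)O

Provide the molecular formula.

Heavy atoms from the SMILES: 17 C, 1 Cl, 1 N, 2 O, 1 S.
Implicit hydrogens by atom environment:
  7 × C (aromatic): no H
  4 × C: 2 H each → 8
  3 × C (aromatic): 1 H each → 3
  2 × C: 3 H each → 6
  1 × C: no H
  1 × Cl: no H
  1 × N: 1 H
  1 × O: 1 H
  1 × O: no H
  1 × S: 1 H
  Total hydrogens = 20.
Molecular formula: C17H20ClNO2S

C17H20ClNO2S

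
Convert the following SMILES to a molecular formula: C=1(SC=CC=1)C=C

C6H6S

Heavy atoms from the SMILES: 6 C, 1 S.
Implicit hydrogens by atom environment:
  3 × C (aromatic): 1 H each → 3
  1 × C: 2 H
  1 × C: 1 H
  1 × C (aromatic): no H
  1 × S (aromatic): no H
  Total hydrogens = 6.
Molecular formula: C6H6S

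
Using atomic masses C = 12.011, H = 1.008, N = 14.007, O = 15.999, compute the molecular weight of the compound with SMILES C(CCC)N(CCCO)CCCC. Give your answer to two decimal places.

Molecular formula: C11H25NO.
M = 11×12.011 + 25×1.008 + 1×14.007 + 1×15.999 = 187.33 g/mol.

187.33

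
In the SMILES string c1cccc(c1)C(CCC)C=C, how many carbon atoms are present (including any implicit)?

12

The symbol for carbon appears 12 times in the SMILES. Lowercase c denotes aromatic carbon and counts toward C.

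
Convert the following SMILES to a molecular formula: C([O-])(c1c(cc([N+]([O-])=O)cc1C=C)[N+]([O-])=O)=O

C9H5N2O6-

Heavy atoms from the SMILES: 9 C, 2 N, 6 O.
Implicit hydrogens by atom environment:
  4 × C (aromatic): no H
  3 × O: no H
  3 × O (charge -1): no H
  2 × C (aromatic): 1 H each → 2
  2 × N (charge +1): no H
  1 × C: 2 H
  1 × C: 1 H
  1 × C: no H
  Total hydrogens = 5.
Net charge -1.
Molecular formula: C9H5N2O6-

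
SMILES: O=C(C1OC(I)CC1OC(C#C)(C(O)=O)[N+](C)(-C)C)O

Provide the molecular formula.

C12H17INO6+

Heavy atoms from the SMILES: 12 C, 1 I, 1 N, 6 O.
Implicit hydrogens by atom environment:
  4 × C: 1 H each → 4
  4 × C: no H
  4 × O: no H
  3 × C: 3 H each → 9
  2 × O: 1 H each → 2
  1 × C: 2 H
  1 × I: no H
  1 × N (charge +1): no H
  Total hydrogens = 17.
Net charge +1.
Molecular formula: C12H17INO6+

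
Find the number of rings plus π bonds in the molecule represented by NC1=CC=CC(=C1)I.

Molecular formula from the SMILES: C6H6IN.
DoU = (2C + 2 + N − H − X)/2 = (2·6 + 2 + 1 − 6 − 1)/2 = 8/2 = 4.
(Structurally: 1 ring(s) + 3 π bond(s) = 4.)

4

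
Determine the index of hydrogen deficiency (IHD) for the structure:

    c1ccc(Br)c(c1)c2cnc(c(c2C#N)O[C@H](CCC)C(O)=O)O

11

Molecular formula from the SMILES: C17H15BrN2O4.
DoU = (2C + 2 + N − H − X)/2 = (2·17 + 2 + 2 − 15 − 1)/2 = 22/2 = 11.
(Structurally: 2 ring(s) + 9 π bond(s) = 11.)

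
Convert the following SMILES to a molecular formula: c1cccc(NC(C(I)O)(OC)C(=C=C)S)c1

C12H14INO2S

Heavy atoms from the SMILES: 12 C, 1 I, 1 N, 2 O, 1 S.
Implicit hydrogens by atom environment:
  5 × C (aromatic): 1 H each → 5
  3 × C: no H
  1 × C: 3 H
  1 × C: 2 H
  1 × C: 1 H
  1 × C (aromatic): no H
  1 × I: no H
  1 × N: 1 H
  1 × O: 1 H
  1 × O: no H
  1 × S: 1 H
  Total hydrogens = 14.
Molecular formula: C12H14INO2S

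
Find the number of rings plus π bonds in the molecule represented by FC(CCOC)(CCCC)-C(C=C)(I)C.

1

Molecular formula from the SMILES: C12H22FIO.
DoU = (2C + 2 + N − H − X)/2 = (2·12 + 2 + 0 − 22 − 2)/2 = 2/2 = 1.
(Structurally: 0 ring(s) + 1 π bond(s) = 1.)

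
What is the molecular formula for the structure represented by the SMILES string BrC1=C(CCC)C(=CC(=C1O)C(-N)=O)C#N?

C11H11BrN2O2

Heavy atoms from the SMILES: 1 Br, 11 C, 2 N, 2 O.
Implicit hydrogens by atom environment:
  5 × C (aromatic): no H
  2 × C: 2 H each → 4
  2 × C: no H
  1 × Br: no H
  1 × C: 3 H
  1 × C (aromatic): 1 H
  1 × N: 2 H
  1 × N: no H
  1 × O: 1 H
  1 × O: no H
  Total hydrogens = 11.
Molecular formula: C11H11BrN2O2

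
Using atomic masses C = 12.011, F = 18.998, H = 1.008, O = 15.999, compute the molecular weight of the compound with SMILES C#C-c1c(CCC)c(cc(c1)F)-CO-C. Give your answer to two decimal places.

206.26

Molecular formula: C13H15FO.
M = 13×12.011 + 1×18.998 + 15×1.008 + 1×15.999 = 206.26 g/mol.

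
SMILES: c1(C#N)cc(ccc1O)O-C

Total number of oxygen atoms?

The symbol for oxygen appears 2 times in the SMILES.

2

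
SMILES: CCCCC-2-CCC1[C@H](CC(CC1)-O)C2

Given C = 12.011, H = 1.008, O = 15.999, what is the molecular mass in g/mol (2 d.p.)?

210.36

Molecular formula: C14H26O.
M = 14×12.011 + 26×1.008 + 1×15.999 = 210.36 g/mol.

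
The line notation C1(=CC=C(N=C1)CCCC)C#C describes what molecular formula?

Heavy atoms from the SMILES: 11 C, 1 N.
Implicit hydrogens by atom environment:
  3 × C: 2 H each → 6
  3 × C (aromatic): 1 H each → 3
  2 × C (aromatic): no H
  1 × C: 3 H
  1 × C: 1 H
  1 × C: no H
  1 × N (aromatic): no H
  Total hydrogens = 13.
Molecular formula: C11H13N

C11H13N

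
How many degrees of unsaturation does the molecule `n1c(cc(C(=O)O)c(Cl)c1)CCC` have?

Molecular formula from the SMILES: C9H10ClNO2.
DoU = (2C + 2 + N − H − X)/2 = (2·9 + 2 + 1 − 10 − 1)/2 = 10/2 = 5.
(Structurally: 1 ring(s) + 4 π bond(s) = 5.)

5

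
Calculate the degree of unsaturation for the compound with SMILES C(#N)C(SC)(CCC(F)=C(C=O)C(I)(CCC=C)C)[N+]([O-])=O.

Molecular formula from the SMILES: C14H18FIN2O3S.
DoU = (2C + 2 + N − H − X)/2 = (2·14 + 2 + 2 − 18 − 2)/2 = 12/2 = 6.
(Structurally: 0 ring(s) + 6 π bond(s) = 6.)

6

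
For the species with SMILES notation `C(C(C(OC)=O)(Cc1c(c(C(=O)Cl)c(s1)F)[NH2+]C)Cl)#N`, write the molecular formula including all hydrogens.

C11H10Cl2FN2O3S+

Heavy atoms from the SMILES: 11 C, 2 Cl, 1 F, 2 N, 3 O, 1 S.
Implicit hydrogens by atom environment:
  4 × C (aromatic): no H
  4 × C: no H
  3 × O: no H
  2 × C: 3 H each → 6
  2 × Cl: no H
  1 × C: 2 H
  1 × F: no H
  1 × N (charge +1): 2 H
  1 × N: no H
  1 × S (aromatic): no H
  Total hydrogens = 10.
Net charge +1.
Molecular formula: C11H10Cl2FN2O3S+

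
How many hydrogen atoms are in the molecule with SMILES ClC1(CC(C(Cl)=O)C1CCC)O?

12

Hydrogens are implicit in SMILES; fill each atom to its normal valence:
  3 × C: 2 H each → 6
  2 × C: 1 H each → 2
  2 × C: no H
  2 × Cl: no H
  1 × C: 3 H
  1 × O: 1 H
  1 × O: no H
  Total hydrogens = 12.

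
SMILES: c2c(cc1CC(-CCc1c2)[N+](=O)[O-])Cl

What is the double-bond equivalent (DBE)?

6

Molecular formula from the SMILES: C10H10ClNO2.
DoU = (2C + 2 + N − H − X)/2 = (2·10 + 2 + 1 − 10 − 1)/2 = 12/2 = 6.
(Structurally: 2 ring(s) + 4 π bond(s) = 6.)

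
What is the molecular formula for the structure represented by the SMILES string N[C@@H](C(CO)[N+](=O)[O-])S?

Heavy atoms from the SMILES: 3 C, 2 N, 3 O, 1 S.
Implicit hydrogens by atom environment:
  2 × C: 1 H each → 2
  1 × C: 2 H
  1 × N: 2 H
  1 × N (charge +1): no H
  1 × O: 1 H
  1 × O: no H
  1 × O (charge -1): no H
  1 × S: 1 H
  Total hydrogens = 8.
Molecular formula: C3H8N2O3S

C3H8N2O3S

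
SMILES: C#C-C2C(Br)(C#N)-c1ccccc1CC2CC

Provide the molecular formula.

Heavy atoms from the SMILES: 1 Br, 15 C, 1 N.
Implicit hydrogens by atom environment:
  4 × C (aromatic): 1 H each → 4
  3 × C: 1 H each → 3
  3 × C: no H
  2 × C: 2 H each → 4
  2 × C (aromatic): no H
  1 × Br: no H
  1 × C: 3 H
  1 × N: no H
  Total hydrogens = 14.
Molecular formula: C15H14BrN

C15H14BrN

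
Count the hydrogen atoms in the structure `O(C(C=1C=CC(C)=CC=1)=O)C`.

Hydrogens are implicit in SMILES; fill each atom to its normal valence:
  4 × C (aromatic): 1 H each → 4
  2 × C: 3 H each → 6
  2 × C (aromatic): no H
  2 × O: no H
  1 × C: no H
  Total hydrogens = 10.

10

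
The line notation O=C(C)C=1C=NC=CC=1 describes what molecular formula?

C7H7NO

Heavy atoms from the SMILES: 7 C, 1 N, 1 O.
Implicit hydrogens by atom environment:
  4 × C (aromatic): 1 H each → 4
  1 × C: 3 H
  1 × C (aromatic): no H
  1 × C: no H
  1 × N (aromatic): no H
  1 × O: no H
  Total hydrogens = 7.
Molecular formula: C7H7NO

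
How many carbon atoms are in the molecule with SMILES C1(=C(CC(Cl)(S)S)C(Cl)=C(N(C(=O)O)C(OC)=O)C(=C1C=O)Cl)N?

The symbol for carbon appears 12 times in the SMILES. (Cl is a single chlorine, not C + l.)

12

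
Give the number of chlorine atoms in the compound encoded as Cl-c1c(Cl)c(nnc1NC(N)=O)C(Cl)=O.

3

The symbol for chlorine appears 3 times in the SMILES.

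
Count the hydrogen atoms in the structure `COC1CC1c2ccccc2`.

Hydrogens are implicit in SMILES; fill each atom to its normal valence:
  5 × C (aromatic): 1 H each → 5
  2 × C: 1 H each → 2
  1 × C: 3 H
  1 × C: 2 H
  1 × C (aromatic): no H
  1 × O: no H
  Total hydrogens = 12.

12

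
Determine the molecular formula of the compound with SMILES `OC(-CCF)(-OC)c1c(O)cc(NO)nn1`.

C8H12FN3O4

Heavy atoms from the SMILES: 8 C, 1 F, 3 N, 4 O.
Implicit hydrogens by atom environment:
  3 × C (aromatic): no H
  3 × O: 1 H each → 3
  2 × C: 2 H each → 4
  2 × N (aromatic): no H
  1 × C: 3 H
  1 × C (aromatic): 1 H
  1 × C: no H
  1 × F: no H
  1 × N: 1 H
  1 × O: no H
  Total hydrogens = 12.
Molecular formula: C8H12FN3O4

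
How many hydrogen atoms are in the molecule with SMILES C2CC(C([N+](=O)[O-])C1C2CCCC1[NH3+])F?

18

Hydrogens are implicit in SMILES; fill each atom to its normal valence:
  5 × C: 2 H each → 10
  5 × C: 1 H each → 5
  1 × F: no H
  1 × N (charge +1): 3 H
  1 × N (charge +1): no H
  1 × O: no H
  1 × O (charge -1): no H
  Total hydrogens = 18.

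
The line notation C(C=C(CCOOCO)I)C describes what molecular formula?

Heavy atoms from the SMILES: 7 C, 1 I, 3 O.
Implicit hydrogens by atom environment:
  4 × C: 2 H each → 8
  2 × O: no H
  1 × C: 3 H
  1 × C: 1 H
  1 × C: no H
  1 × I: no H
  1 × O: 1 H
  Total hydrogens = 13.
Molecular formula: C7H13IO3

C7H13IO3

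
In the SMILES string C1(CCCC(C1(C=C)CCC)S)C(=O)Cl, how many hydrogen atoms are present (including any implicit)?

19

Hydrogens are implicit in SMILES; fill each atom to its normal valence:
  6 × C: 2 H each → 12
  3 × C: 1 H each → 3
  2 × C: no H
  1 × C: 3 H
  1 × Cl: no H
  1 × O: no H
  1 × S: 1 H
  Total hydrogens = 19.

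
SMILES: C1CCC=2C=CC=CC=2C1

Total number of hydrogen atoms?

12

Hydrogens are implicit in SMILES; fill each atom to its normal valence:
  4 × C: 2 H each → 8
  4 × C (aromatic): 1 H each → 4
  2 × C (aromatic): no H
  Total hydrogens = 12.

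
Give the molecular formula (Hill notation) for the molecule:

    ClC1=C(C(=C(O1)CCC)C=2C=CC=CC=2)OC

C14H15ClO2

Heavy atoms from the SMILES: 14 C, 1 Cl, 2 O.
Implicit hydrogens by atom environment:
  5 × C (aromatic): 1 H each → 5
  5 × C (aromatic): no H
  2 × C: 3 H each → 6
  2 × C: 2 H each → 4
  1 × Cl: no H
  1 × O (aromatic): no H
  1 × O: no H
  Total hydrogens = 15.
Molecular formula: C14H15ClO2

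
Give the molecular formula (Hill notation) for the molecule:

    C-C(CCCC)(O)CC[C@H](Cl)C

Heavy atoms from the SMILES: 10 C, 1 Cl, 1 O.
Implicit hydrogens by atom environment:
  5 × C: 2 H each → 10
  3 × C: 3 H each → 9
  1 × C: 1 H
  1 × C: no H
  1 × Cl: no H
  1 × O: 1 H
  Total hydrogens = 21.
Molecular formula: C10H21ClO

C10H21ClO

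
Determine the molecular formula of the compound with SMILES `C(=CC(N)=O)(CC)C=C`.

C7H11NO

Heavy atoms from the SMILES: 7 C, 1 N, 1 O.
Implicit hydrogens by atom environment:
  2 × C: 2 H each → 4
  2 × C: 1 H each → 2
  2 × C: no H
  1 × C: 3 H
  1 × N: 2 H
  1 × O: no H
  Total hydrogens = 11.
Molecular formula: C7H11NO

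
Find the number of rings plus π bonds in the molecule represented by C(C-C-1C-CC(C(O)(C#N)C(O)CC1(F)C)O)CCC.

3

Molecular formula from the SMILES: C15H26FNO3.
DoU = (2C + 2 + N − H − X)/2 = (2·15 + 2 + 1 − 26 − 1)/2 = 6/2 = 3.
(Structurally: 1 ring(s) + 2 π bond(s) = 3.)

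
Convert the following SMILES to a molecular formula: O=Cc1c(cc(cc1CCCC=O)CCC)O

Heavy atoms from the SMILES: 14 C, 3 O.
Implicit hydrogens by atom environment:
  5 × C: 2 H each → 10
  4 × C (aromatic): no H
  2 × C (aromatic): 1 H each → 2
  2 × C: 1 H each → 2
  2 × O: no H
  1 × C: 3 H
  1 × O: 1 H
  Total hydrogens = 18.
Molecular formula: C14H18O3

C14H18O3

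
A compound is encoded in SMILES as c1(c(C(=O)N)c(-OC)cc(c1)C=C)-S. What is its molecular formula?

C10H11NO2S

Heavy atoms from the SMILES: 10 C, 1 N, 2 O, 1 S.
Implicit hydrogens by atom environment:
  4 × C (aromatic): no H
  2 × C (aromatic): 1 H each → 2
  2 × O: no H
  1 × C: 3 H
  1 × C: 2 H
  1 × C: 1 H
  1 × C: no H
  1 × N: 2 H
  1 × S: 1 H
  Total hydrogens = 11.
Molecular formula: C10H11NO2S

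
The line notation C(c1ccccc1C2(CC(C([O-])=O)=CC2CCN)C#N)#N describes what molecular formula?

C16H14N3O2-

Heavy atoms from the SMILES: 16 C, 3 N, 2 O.
Implicit hydrogens by atom environment:
  5 × C: no H
  4 × C (aromatic): 1 H each → 4
  3 × C: 2 H each → 6
  2 × C: 1 H each → 2
  2 × C (aromatic): no H
  2 × N: no H
  1 × N: 2 H
  1 × O: no H
  1 × O (charge -1): no H
  Total hydrogens = 14.
Net charge -1.
Molecular formula: C16H14N3O2-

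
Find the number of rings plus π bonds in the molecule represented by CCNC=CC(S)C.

Molecular formula from the SMILES: C6H13NS.
DoU = (2C + 2 + N − H − X)/2 = (2·6 + 2 + 1 − 13 − 0)/2 = 2/2 = 1.
(Structurally: 0 ring(s) + 1 π bond(s) = 1.)

1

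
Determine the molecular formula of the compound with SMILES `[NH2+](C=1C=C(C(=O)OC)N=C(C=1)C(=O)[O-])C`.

C9H10N2O4

Heavy atoms from the SMILES: 9 C, 2 N, 4 O.
Implicit hydrogens by atom environment:
  3 × C (aromatic): no H
  3 × O: no H
  2 × C: 3 H each → 6
  2 × C (aromatic): 1 H each → 2
  2 × C: no H
  1 × N (charge +1): 2 H
  1 × N (aromatic): no H
  1 × O (charge -1): no H
  Total hydrogens = 10.
Molecular formula: C9H10N2O4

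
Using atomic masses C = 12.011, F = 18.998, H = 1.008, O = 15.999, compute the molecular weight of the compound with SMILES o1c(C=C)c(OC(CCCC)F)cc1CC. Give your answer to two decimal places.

226.29

Molecular formula: C13H19FO2.
M = 13×12.011 + 1×18.998 + 19×1.008 + 2×15.999 = 226.29 g/mol.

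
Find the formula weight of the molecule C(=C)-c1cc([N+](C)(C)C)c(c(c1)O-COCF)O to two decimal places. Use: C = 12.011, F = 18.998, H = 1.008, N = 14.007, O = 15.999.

Molecular formula: C13H19FNO3+.
M = 13×12.011 + 1×18.998 + 19×1.008 + 1×14.007 + 3×15.999 = 256.30 g/mol.

256.30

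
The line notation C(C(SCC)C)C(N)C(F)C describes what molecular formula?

C8H18FNS

Heavy atoms from the SMILES: 8 C, 1 F, 1 N, 1 S.
Implicit hydrogens by atom environment:
  3 × C: 3 H each → 9
  3 × C: 1 H each → 3
  2 × C: 2 H each → 4
  1 × F: no H
  1 × N: 2 H
  1 × S: no H
  Total hydrogens = 18.
Molecular formula: C8H18FNS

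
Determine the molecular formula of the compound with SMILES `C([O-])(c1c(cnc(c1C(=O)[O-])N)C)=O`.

Heavy atoms from the SMILES: 8 C, 2 N, 4 O.
Implicit hydrogens by atom environment:
  4 × C (aromatic): no H
  2 × C: no H
  2 × O: no H
  2 × O (charge -1): no H
  1 × C: 3 H
  1 × C (aromatic): 1 H
  1 × N: 2 H
  1 × N (aromatic): no H
  Total hydrogens = 6.
Net charge -2.
Molecular formula: [C8H6N2O4]2-

[C8H6N2O4]2-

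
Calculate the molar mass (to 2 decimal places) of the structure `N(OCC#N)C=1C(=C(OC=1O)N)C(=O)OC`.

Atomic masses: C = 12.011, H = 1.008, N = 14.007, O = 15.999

227.18

Molecular formula: C8H9N3O5.
M = 8×12.011 + 9×1.008 + 3×14.007 + 5×15.999 = 227.18 g/mol.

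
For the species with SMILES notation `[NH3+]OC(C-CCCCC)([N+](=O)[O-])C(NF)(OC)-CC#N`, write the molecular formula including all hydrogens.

Heavy atoms from the SMILES: 11 C, 1 F, 4 N, 4 O.
Implicit hydrogens by atom environment:
  6 × C: 2 H each → 12
  3 × C: no H
  3 × O: no H
  2 × C: 3 H each → 6
  1 × F: no H
  1 × N (charge +1): 3 H
  1 × N: 1 H
  1 × N: no H
  1 × N (charge +1): no H
  1 × O (charge -1): no H
  Total hydrogens = 22.
Net charge +1.
Molecular formula: C11H22FN4O4+

C11H22FN4O4+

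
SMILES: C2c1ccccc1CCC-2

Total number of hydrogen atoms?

12

Hydrogens are implicit in SMILES; fill each atom to its normal valence:
  4 × C: 2 H each → 8
  4 × C (aromatic): 1 H each → 4
  2 × C (aromatic): no H
  Total hydrogens = 12.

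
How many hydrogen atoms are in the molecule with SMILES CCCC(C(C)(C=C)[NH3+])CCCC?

Hydrogens are implicit in SMILES; fill each atom to its normal valence:
  6 × C: 2 H each → 12
  3 × C: 3 H each → 9
  2 × C: 1 H each → 2
  1 × C: no H
  1 × N (charge +1): 3 H
  Total hydrogens = 26.

26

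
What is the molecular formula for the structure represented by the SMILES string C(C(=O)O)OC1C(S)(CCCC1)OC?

Heavy atoms from the SMILES: 9 C, 4 O, 1 S.
Implicit hydrogens by atom environment:
  5 × C: 2 H each → 10
  3 × O: no H
  2 × C: no H
  1 × C: 3 H
  1 × C: 1 H
  1 × O: 1 H
  1 × S: 1 H
  Total hydrogens = 16.
Molecular formula: C9H16O4S

C9H16O4S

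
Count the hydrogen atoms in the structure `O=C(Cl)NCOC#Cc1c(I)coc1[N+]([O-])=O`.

4

Hydrogens are implicit in SMILES; fill each atom to its normal valence:
  3 × C (aromatic): no H
  3 × C: no H
  3 × O: no H
  1 × C: 2 H
  1 × C (aromatic): 1 H
  1 × Cl: no H
  1 × I: no H
  1 × N: 1 H
  1 × N (charge +1): no H
  1 × O (aromatic): no H
  1 × O (charge -1): no H
  Total hydrogens = 4.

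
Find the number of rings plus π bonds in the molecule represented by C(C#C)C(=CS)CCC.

Molecular formula from the SMILES: C8H12S.
DoU = (2C + 2 + N − H − X)/2 = (2·8 + 2 + 0 − 12 − 0)/2 = 6/2 = 3.
(Structurally: 0 ring(s) + 3 π bond(s) = 3.)

3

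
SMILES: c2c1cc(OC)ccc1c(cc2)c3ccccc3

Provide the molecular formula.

Heavy atoms from the SMILES: 17 C, 1 O.
Implicit hydrogens by atom environment:
  11 × C (aromatic): 1 H each → 11
  5 × C (aromatic): no H
  1 × C: 3 H
  1 × O: no H
  Total hydrogens = 14.
Molecular formula: C17H14O

C17H14O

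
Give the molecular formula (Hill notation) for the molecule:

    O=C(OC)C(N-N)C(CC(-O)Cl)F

Heavy atoms from the SMILES: 6 C, 1 Cl, 1 F, 2 N, 3 O.
Implicit hydrogens by atom environment:
  3 × C: 1 H each → 3
  2 × O: no H
  1 × C: 3 H
  1 × C: 2 H
  1 × C: no H
  1 × Cl: no H
  1 × F: no H
  1 × N: 2 H
  1 × N: 1 H
  1 × O: 1 H
  Total hydrogens = 12.
Molecular formula: C6H12ClFN2O3

C6H12ClFN2O3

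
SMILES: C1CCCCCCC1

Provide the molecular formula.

C8H16

Heavy atoms from the SMILES: 8 C.
Implicit hydrogens by atom environment:
  8 × C: 2 H each → 16
  Total hydrogens = 16.
Molecular formula: C8H16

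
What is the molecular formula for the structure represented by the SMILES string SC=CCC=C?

C5H8S

Heavy atoms from the SMILES: 5 C, 1 S.
Implicit hydrogens by atom environment:
  3 × C: 1 H each → 3
  2 × C: 2 H each → 4
  1 × S: 1 H
  Total hydrogens = 8.
Molecular formula: C5H8S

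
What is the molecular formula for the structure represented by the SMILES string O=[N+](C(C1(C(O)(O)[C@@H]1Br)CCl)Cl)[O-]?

C5H6BrCl2NO4

Heavy atoms from the SMILES: 1 Br, 5 C, 2 Cl, 1 N, 4 O.
Implicit hydrogens by atom environment:
  2 × C: 1 H each → 2
  2 × C: no H
  2 × Cl: no H
  2 × O: 1 H each → 2
  1 × Br: no H
  1 × C: 2 H
  1 × N (charge +1): no H
  1 × O: no H
  1 × O (charge -1): no H
  Total hydrogens = 6.
Molecular formula: C5H6BrCl2NO4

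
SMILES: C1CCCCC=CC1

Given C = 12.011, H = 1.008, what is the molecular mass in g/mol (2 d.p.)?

110.20

Molecular formula: C8H14.
M = 8×12.011 + 14×1.008 = 110.20 g/mol.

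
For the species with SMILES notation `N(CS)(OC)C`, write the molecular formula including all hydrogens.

Heavy atoms from the SMILES: 3 C, 1 N, 1 O, 1 S.
Implicit hydrogens by atom environment:
  2 × C: 3 H each → 6
  1 × C: 2 H
  1 × N: no H
  1 × O: no H
  1 × S: 1 H
  Total hydrogens = 9.
Molecular formula: C3H9NOS

C3H9NOS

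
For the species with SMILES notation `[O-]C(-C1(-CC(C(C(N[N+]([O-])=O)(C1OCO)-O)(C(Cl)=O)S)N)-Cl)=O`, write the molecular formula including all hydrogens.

Heavy atoms from the SMILES: 9 C, 2 Cl, 3 N, 8 O, 1 S.
Implicit hydrogens by atom environment:
  5 × C: no H
  4 × O: no H
  2 × C: 2 H each → 4
  2 × C: 1 H each → 2
  2 × Cl: no H
  2 × O: 1 H each → 2
  2 × O (charge -1): no H
  1 × N: 2 H
  1 × N: 1 H
  1 × N (charge +1): no H
  1 × S: 1 H
  Total hydrogens = 12.
Net charge -1.
Molecular formula: C9H12Cl2N3O8S-

C9H12Cl2N3O8S-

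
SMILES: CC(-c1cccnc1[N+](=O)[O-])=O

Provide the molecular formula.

C7H6N2O3

Heavy atoms from the SMILES: 7 C, 2 N, 3 O.
Implicit hydrogens by atom environment:
  3 × C (aromatic): 1 H each → 3
  2 × C (aromatic): no H
  2 × O: no H
  1 × C: 3 H
  1 × C: no H
  1 × N (aromatic): no H
  1 × N (charge +1): no H
  1 × O (charge -1): no H
  Total hydrogens = 6.
Molecular formula: C7H6N2O3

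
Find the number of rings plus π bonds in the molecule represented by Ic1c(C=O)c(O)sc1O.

4

Molecular formula from the SMILES: C5H3IO3S.
DoU = (2C + 2 + N − H − X)/2 = (2·5 + 2 + 0 − 3 − 1)/2 = 8/2 = 4.
(Structurally: 1 ring(s) + 3 π bond(s) = 4.)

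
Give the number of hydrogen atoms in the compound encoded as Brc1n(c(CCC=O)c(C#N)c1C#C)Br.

6

Hydrogens are implicit in SMILES; fill each atom to its normal valence:
  4 × C (aromatic): no H
  2 × Br: no H
  2 × C: 2 H each → 4
  2 × C: 1 H each → 2
  2 × C: no H
  1 × N (aromatic): no H
  1 × N: no H
  1 × O: no H
  Total hydrogens = 6.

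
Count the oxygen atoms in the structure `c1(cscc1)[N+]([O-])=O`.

2

The symbol for oxygen appears 2 times in the SMILES.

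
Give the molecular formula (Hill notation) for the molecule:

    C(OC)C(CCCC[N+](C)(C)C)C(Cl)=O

Heavy atoms from the SMILES: 11 C, 1 Cl, 1 N, 2 O.
Implicit hydrogens by atom environment:
  5 × C: 2 H each → 10
  4 × C: 3 H each → 12
  2 × O: no H
  1 × C: 1 H
  1 × C: no H
  1 × Cl: no H
  1 × N (charge +1): no H
  Total hydrogens = 23.
Net charge +1.
Molecular formula: C11H23ClNO2+

C11H23ClNO2+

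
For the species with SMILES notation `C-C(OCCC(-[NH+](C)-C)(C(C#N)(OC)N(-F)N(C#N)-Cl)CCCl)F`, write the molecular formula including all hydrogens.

Heavy atoms from the SMILES: 13 C, 2 Cl, 2 F, 5 N, 2 O.
Implicit hydrogens by atom environment:
  4 × C: 3 H each → 12
  4 × C: 2 H each → 8
  4 × C: no H
  4 × N: no H
  2 × Cl: no H
  2 × F: no H
  2 × O: no H
  1 × C: 1 H
  1 × N (charge +1): 1 H
  Total hydrogens = 22.
Net charge +1.
Molecular formula: C13H22Cl2F2N5O2+

C13H22Cl2F2N5O2+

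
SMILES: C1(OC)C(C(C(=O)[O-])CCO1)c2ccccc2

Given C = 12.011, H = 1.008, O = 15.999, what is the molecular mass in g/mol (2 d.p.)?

Molecular formula: C13H15O4-.
M = 13×12.011 + 15×1.008 + 4×15.999 = 235.26 g/mol.

235.26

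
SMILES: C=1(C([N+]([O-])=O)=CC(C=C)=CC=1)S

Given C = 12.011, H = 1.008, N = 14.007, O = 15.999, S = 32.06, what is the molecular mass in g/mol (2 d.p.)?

Molecular formula: C8H7NO2S.
M = 8×12.011 + 7×1.008 + 1×14.007 + 2×15.999 + 1×32.06 = 181.21 g/mol.

181.21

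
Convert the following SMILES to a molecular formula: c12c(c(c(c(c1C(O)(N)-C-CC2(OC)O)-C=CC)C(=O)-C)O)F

Heavy atoms from the SMILES: 16 C, 1 F, 1 N, 5 O.
Implicit hydrogens by atom environment:
  6 × C (aromatic): no H
  3 × C: 3 H each → 9
  3 × C: no H
  3 × O: 1 H each → 3
  2 × C: 2 H each → 4
  2 × C: 1 H each → 2
  2 × O: no H
  1 × F: no H
  1 × N: 2 H
  Total hydrogens = 20.
Molecular formula: C16H20FNO5

C16H20FNO5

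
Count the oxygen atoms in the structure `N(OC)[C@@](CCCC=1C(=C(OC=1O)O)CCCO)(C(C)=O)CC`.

The symbol for oxygen appears 6 times in the SMILES.

6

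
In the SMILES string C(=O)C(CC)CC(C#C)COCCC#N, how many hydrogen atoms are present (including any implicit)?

Hydrogens are implicit in SMILES; fill each atom to its normal valence:
  5 × C: 2 H each → 10
  4 × C: 1 H each → 4
  2 × C: no H
  2 × O: no H
  1 × C: 3 H
  1 × N: no H
  Total hydrogens = 17.

17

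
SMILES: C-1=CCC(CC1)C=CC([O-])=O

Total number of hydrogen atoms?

Hydrogens are implicit in SMILES; fill each atom to its normal valence:
  5 × C: 1 H each → 5
  3 × C: 2 H each → 6
  1 × C: no H
  1 × O: no H
  1 × O (charge -1): no H
  Total hydrogens = 11.

11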